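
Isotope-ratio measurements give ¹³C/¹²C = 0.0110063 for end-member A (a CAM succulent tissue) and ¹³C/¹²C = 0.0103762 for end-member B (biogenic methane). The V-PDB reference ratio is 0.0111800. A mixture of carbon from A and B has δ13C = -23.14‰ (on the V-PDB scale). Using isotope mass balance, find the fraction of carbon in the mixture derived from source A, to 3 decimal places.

δ_A = (0.0110063/0.0111800 − 1)×1000 = (0.984463 − 1)×1000 = -15.537‰
δ_B = (0.0103762/0.0111800 − 1)×1000 = (0.928104 − 1)×1000 = -71.896‰
f_A = (δ_mix − δ_B)/(δ_A − δ_B) = (-23.14 − (-71.896))/(-15.537 − (-71.896))
f_A = 48.756 / 56.360 = 0.8651

0.865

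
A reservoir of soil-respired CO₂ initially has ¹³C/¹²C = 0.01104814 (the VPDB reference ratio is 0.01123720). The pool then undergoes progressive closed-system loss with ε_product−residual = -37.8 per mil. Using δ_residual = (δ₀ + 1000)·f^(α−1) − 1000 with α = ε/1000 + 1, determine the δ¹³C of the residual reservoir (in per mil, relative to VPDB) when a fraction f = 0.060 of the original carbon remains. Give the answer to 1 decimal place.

δ₀ = (0.01104814/0.01123720 − 1)×1000 = (0.983176 − 1)×1000 = -16.824 per mil
α − 1 = ε/1000 = -0.0378
f^(α−1) = 0.060^(-0.0378) = 1.112208
δ_res = (-16.824 + 1000) × 1.112208 − 1000 = 1093.495 − 1000 = 93.50 per mil

93.5 per mil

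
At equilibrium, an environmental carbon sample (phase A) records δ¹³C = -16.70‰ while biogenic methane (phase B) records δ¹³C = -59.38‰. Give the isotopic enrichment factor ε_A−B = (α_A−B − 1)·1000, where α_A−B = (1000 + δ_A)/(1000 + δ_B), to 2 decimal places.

α_A−B = (1000 + -16.70) / (1000 + -59.38) = 983.30 / 940.62 = 1.045374
ε_A−B = (1.045374 − 1) × 1000 = 45.374‰
(The approximation ε ≈ δ_A − δ_B would give 42.68‰.)

45.37‰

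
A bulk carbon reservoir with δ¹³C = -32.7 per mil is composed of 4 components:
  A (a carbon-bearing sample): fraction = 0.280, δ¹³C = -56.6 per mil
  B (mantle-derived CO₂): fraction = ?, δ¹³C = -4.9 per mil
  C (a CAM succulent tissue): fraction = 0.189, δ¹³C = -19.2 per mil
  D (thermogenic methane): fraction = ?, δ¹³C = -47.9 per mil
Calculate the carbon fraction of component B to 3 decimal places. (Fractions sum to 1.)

0.284

Let f_B and f_D be the unknown fractions; fractions sum to 1 so f_B + f_D = 0.531.
Mass balance: Σ fᵢ·δᵢ = δ_bulk ⇒ f_B·(-4.9) + f_D·(-47.9) = -32.7 − (-19.477) = -13.223
Substitute f_D = 0.531 − f_B:
f_B·(-4.9 − -47.9) = -13.223 − 0.531×(-47.9) = 12.212
f_B = 12.212 / 43.0 = 0.2840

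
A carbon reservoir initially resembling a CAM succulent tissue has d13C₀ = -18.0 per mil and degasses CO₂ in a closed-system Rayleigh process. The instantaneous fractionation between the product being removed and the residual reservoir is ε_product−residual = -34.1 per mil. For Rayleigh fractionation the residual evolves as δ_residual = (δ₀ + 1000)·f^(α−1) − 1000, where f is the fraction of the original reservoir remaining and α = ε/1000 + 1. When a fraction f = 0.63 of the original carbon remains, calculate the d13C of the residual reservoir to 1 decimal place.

Rayleigh residual: δ_res = (δ₀ + 1000)·f^(α−1) − 1000
α = ε/1000 + 1 = 0.96590, so α − 1 = -0.03410
f^(α−1) = 0.63^(-0.03410) = 1.015880
δ_res = (-18.0 + 1000) × 1.015880 − 1000 = 997.594 − 1000 = -2.41 per mil

-2.4 per mil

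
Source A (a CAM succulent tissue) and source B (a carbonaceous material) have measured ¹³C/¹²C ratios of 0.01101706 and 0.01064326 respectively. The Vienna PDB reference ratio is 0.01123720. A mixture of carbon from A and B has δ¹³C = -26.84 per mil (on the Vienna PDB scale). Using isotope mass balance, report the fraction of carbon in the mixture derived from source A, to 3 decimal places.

0.782

δ_A = (0.01101706/0.01123720 − 1)×1000 = (0.980410 − 1)×1000 = -19.590 per mil
δ_B = (0.01064326/0.01123720 − 1)×1000 = (0.947145 − 1)×1000 = -52.855 per mil
f_A = (δ_mix − δ_B)/(δ_A − δ_B) = (-26.84 − (-52.855))/(-19.590 − (-52.855))
f_A = 26.015 / 33.265 = 0.7821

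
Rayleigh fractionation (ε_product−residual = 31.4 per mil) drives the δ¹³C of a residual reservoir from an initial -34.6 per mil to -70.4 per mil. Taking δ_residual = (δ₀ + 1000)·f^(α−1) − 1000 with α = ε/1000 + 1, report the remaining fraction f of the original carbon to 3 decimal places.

α − 1 = ε/1000 = 0.0314
(δ_res + 1000)/(δ₀ + 1000) = (-70.4 + 1000)/(-34.6 + 1000) = 929.6/965.4 = 0.962917
f = 0.962917^(1/0.0314) = exp(ln(0.962917)/0.0314) = exp(-0.03779/0.0314)
f = exp(-1.2034) = 0.3002

0.300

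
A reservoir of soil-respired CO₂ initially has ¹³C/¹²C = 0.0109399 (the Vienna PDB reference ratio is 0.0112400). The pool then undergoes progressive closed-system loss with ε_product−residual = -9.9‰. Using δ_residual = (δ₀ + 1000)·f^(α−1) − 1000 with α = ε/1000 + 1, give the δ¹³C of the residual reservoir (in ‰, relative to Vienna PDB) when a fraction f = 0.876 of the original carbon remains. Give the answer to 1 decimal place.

-25.4‰

δ₀ = (0.0109399/0.0112400 − 1)×1000 = (0.973301 − 1)×1000 = -26.699‰
α − 1 = ε/1000 = -0.0099
f^(α−1) = 0.876^(-0.0099) = 1.001312
δ_res = (-26.699 + 1000) × 1.001312 − 1000 = 974.577 − 1000 = -25.42‰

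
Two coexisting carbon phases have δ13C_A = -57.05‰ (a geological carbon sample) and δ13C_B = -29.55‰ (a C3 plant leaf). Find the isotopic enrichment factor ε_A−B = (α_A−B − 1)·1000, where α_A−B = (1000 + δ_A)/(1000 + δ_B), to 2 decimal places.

α_A−B = (1000 + -57.05) / (1000 + -29.55) = 942.95 / 970.45 = 0.971663
ε_A−B = (0.971663 − 1) × 1000 = -28.337‰
(The approximation ε ≈ δ_A − δ_B would give -27.50‰.)

-28.34‰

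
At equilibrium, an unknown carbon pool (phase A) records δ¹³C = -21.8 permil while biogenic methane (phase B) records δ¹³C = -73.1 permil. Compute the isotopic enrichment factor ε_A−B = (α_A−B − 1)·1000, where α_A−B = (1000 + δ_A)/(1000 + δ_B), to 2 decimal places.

55.35 permil

α_A−B = (1000 + -21.8) / (1000 + -73.1) = 978.2 / 926.9 = 1.055346
ε_A−B = (1.055346 − 1) × 1000 = 55.346 permil
(The approximation ε ≈ δ_A − δ_B would give 51.3 permil.)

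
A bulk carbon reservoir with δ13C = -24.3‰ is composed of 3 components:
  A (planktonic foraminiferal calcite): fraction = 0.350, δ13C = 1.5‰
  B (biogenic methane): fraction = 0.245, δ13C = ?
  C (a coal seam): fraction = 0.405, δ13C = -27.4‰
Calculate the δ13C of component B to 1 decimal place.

-56.0‰

Isotope mass balance: δ_bulk = Σ fᵢ·δᵢ.
-24.3 = 0.350×(1.5) + 0.245×δ_B + 0.405×(-27.4)
0.245·δ_B = -24.3 − (-10.572) = -13.728
δ_B = -13.728 / 0.245 = -56.03‰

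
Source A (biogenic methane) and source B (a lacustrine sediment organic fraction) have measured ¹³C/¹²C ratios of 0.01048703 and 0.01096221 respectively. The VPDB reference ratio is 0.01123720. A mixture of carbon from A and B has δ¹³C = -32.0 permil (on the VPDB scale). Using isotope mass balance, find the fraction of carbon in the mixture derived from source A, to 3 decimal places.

0.178

δ_A = (0.01048703/0.01123720 − 1)×1000 = (0.933242 − 1)×1000 = -66.758 permil
δ_B = (0.01096221/0.01123720 − 1)×1000 = (0.975529 − 1)×1000 = -24.471 permil
f_A = (δ_mix − δ_B)/(δ_A − δ_B) = (-32.0 − (-24.471))/(-66.758 − (-24.471))
f_A = -7.529 / -42.286 = 0.1780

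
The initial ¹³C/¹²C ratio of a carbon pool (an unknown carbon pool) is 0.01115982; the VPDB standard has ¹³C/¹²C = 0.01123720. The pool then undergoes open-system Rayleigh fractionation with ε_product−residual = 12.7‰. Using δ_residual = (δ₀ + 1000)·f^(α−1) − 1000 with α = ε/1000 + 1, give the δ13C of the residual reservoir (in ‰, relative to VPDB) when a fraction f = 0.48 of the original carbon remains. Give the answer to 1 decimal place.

δ₀ = (0.01115982/0.01123720 − 1)×1000 = (0.993114 − 1)×1000 = -6.886‰
α − 1 = ε/1000 = 0.0127
f^(α−1) = 0.48^(0.0127) = 0.990722
δ_res = (-6.886 + 1000) × 0.990722 − 1000 = 983.900 − 1000 = -16.10‰

-16.1‰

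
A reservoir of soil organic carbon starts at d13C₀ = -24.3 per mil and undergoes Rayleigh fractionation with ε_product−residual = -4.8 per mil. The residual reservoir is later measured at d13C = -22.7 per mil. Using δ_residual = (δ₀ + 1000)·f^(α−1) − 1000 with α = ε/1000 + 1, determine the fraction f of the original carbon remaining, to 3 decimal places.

0.711

α − 1 = ε/1000 = -0.0048
(δ_res + 1000)/(δ₀ + 1000) = (-22.7 + 1000)/(-24.3 + 1000) = 977.3/975.7 = 1.001640
f = 1.001640^(1/-0.0048) = exp(ln(1.001640)/-0.0048) = exp(0.00164/-0.0048)
f = exp(-0.3414) = 0.7108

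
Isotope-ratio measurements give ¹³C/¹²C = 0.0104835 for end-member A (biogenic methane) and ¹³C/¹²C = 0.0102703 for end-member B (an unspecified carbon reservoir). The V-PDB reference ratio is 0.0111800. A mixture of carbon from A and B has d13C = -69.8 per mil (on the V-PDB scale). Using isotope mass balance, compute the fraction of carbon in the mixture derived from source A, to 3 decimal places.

δ_A = (0.0104835/0.0111800 − 1)×1000 = (0.937701 − 1)×1000 = -62.299 per mil
δ_B = (0.0102703/0.0111800 − 1)×1000 = (0.918631 − 1)×1000 = -81.369 per mil
f_A = (δ_mix − δ_B)/(δ_A − δ_B) = (-69.8 − (-81.369))/(-62.299 − (-81.369))
f_A = 11.569 / 19.070 = 0.6066

0.607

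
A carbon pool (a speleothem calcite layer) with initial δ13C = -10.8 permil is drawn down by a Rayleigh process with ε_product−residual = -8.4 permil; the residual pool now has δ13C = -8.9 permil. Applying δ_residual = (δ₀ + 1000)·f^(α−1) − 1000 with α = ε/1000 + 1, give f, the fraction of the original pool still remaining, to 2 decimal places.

0.80

α − 1 = ε/1000 = -0.0084
(δ_res + 1000)/(δ₀ + 1000) = (-8.9 + 1000)/(-10.8 + 1000) = 991.1/989.2 = 1.001921
f = 1.001921^(1/-0.0084) = exp(ln(1.001921)/-0.0084) = exp(0.00192/-0.0084)
f = exp(-0.2284) = 0.7958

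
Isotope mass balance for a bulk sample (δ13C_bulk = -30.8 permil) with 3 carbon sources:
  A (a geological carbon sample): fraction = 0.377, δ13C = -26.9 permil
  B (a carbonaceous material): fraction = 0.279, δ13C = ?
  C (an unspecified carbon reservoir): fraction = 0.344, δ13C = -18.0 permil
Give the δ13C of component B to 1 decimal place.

-51.9 permil

Isotope mass balance: δ_bulk = Σ fᵢ·δᵢ.
-30.8 = 0.377×(-26.9) + 0.279×δ_B + 0.344×(-18.0)
0.279·δ_B = -30.8 − (-16.333) = -14.467
δ_B = -14.467 / 0.279 = -51.85 permil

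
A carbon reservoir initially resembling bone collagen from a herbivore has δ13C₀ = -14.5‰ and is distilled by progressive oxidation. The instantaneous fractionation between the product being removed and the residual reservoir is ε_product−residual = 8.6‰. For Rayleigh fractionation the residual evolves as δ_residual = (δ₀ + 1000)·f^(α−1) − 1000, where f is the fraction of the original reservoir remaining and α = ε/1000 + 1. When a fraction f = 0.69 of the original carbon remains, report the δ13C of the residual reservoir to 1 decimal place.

-17.6‰

Rayleigh residual: δ_res = (δ₀ + 1000)·f^(α−1) − 1000
α = ε/1000 + 1 = 1.00860, so α − 1 = 0.00860
f^(α−1) = 0.69^(0.00860) = 0.996814
δ_res = (-14.5 + 1000) × 0.996814 − 1000 = 982.360 − 1000 = -17.64‰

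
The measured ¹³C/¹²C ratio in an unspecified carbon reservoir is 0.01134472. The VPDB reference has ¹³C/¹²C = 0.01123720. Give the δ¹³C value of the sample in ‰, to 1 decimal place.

9.6‰

δ¹³C = (R_sample / R_standard − 1) × 1000
R_sample / R_standard = 0.01134472 / 0.01123720 = 1.009568
δ¹³C = (1.009568 − 1) × 1000 = 9.57‰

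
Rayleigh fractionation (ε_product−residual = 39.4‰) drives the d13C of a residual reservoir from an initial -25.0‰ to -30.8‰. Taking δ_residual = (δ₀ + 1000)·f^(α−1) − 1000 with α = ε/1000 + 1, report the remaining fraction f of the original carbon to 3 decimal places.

α − 1 = ε/1000 = 0.0394
(δ_res + 1000)/(δ₀ + 1000) = (-30.8 + 1000)/(-25.0 + 1000) = 969.2/975.0 = 0.994051
f = 0.994051^(1/0.0394) = exp(ln(0.994051)/0.0394) = exp(-0.00597/0.0394)
f = exp(-0.1514) = 0.8595

0.859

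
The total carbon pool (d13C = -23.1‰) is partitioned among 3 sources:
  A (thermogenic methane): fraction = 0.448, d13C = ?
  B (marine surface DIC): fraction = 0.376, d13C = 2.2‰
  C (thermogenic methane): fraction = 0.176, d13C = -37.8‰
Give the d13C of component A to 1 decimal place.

-38.6‰

Isotope mass balance: δ_bulk = Σ fᵢ·δᵢ.
-23.1 = 0.448×δ_A + 0.376×(2.2) + 0.176×(-37.8)
0.448·δ_A = -23.1 − (-5.826) = -17.274
δ_A = -17.274 / 0.448 = -38.56‰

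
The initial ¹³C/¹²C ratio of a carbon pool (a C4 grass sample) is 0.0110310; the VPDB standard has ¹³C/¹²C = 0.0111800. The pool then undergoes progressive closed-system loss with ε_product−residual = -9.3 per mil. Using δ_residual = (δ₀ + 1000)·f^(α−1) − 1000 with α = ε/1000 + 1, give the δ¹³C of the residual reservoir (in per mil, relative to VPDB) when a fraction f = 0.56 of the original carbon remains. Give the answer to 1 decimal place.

-8.0 per mil

δ₀ = (0.0110310/0.0111800 − 1)×1000 = (0.986673 − 1)×1000 = -13.327 per mil
α − 1 = ε/1000 = -0.0093
f^(α−1) = 0.56^(-0.0093) = 1.005407
δ_res = (-13.327 + 1000) × 1.005407 − 1000 = 992.007 − 1000 = -7.99 per mil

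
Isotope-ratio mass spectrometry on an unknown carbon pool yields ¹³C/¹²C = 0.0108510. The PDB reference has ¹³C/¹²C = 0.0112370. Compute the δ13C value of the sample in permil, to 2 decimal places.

-34.35 permil

δ13C = (R_sample / R_standard − 1) × 1000
R_sample / R_standard = 0.0108510 / 0.0112370 = 0.965649
δ13C = (0.965649 − 1) × 1000 = -34.351 permil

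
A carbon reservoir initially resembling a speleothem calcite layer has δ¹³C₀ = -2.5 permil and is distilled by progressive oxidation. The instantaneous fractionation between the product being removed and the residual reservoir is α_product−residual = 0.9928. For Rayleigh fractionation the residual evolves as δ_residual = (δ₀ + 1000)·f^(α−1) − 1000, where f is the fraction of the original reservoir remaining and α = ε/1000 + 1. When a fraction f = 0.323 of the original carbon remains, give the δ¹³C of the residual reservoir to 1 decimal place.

Rayleigh residual: δ_res = (δ₀ + 1000)·f^(α−1) − 1000
α − 1 = -0.00720
f^(α−1) = 0.323^(-0.00720) = 1.008170
δ_res = (-2.5 + 1000) × 1.008170 − 1000 = 1005.650 − 1000 = 5.65 permil

5.6 permil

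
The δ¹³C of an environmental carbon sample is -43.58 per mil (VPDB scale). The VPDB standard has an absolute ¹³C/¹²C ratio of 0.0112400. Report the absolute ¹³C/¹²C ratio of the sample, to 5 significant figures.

R_sample = R_standard × (δ¹³C/1000 + 1)
R_sample = 0.0112400 × (-43.58/1000 + 1) = 0.0112400 × 0.956420
R_sample = 0.0107502

0.010750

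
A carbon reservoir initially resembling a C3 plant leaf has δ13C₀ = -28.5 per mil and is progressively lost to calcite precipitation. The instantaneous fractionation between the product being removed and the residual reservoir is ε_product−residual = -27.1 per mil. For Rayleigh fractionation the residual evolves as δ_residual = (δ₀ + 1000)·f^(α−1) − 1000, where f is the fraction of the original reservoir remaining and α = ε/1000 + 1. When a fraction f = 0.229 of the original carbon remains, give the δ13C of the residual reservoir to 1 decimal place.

Rayleigh residual: δ_res = (δ₀ + 1000)·f^(α−1) − 1000
α = ε/1000 + 1 = 0.97290, so α − 1 = -0.02710
f^(α−1) = 0.229^(-0.02710) = 1.040755
δ_res = (-28.5 + 1000) × 1.040755 − 1000 = 1011.093 − 1000 = 11.09 per mil

11.1 per mil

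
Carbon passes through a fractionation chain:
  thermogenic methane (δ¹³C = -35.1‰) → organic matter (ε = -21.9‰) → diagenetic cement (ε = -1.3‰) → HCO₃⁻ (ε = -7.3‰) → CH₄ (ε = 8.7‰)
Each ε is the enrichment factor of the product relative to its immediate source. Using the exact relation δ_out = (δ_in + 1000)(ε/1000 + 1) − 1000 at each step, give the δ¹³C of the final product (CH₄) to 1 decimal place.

step 1: δ = (-35.10 + 1000)·(-21.9/1000 + 1) − 1000 = -56.23‰
step 2: δ = (-56.23 + 1000)·(-1.3/1000 + 1) − 1000 = -57.46‰
step 3: δ = (-57.46 + 1000)·(-7.3/1000 + 1) − 1000 = -64.34‰
step 4: δ = (-64.34 + 1000)·(8.7/1000 + 1) − 1000 = -56.20‰

-56.2‰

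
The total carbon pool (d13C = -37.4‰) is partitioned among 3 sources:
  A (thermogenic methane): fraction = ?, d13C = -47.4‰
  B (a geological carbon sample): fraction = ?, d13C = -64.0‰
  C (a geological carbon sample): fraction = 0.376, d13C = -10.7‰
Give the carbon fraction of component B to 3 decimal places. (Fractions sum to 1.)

Let f_B and f_A be the unknown fractions; fractions sum to 1 so f_B + f_A = 0.624.
Mass balance: Σ fᵢ·δᵢ = δ_bulk ⇒ f_B·(-64.0) + f_A·(-47.4) = -37.4 − (-4.023) = -33.377
Substitute f_A = 0.624 − f_B:
f_B·(-64.0 − -47.4) = -33.377 − 0.624×(-47.4) = -3.799
f_B = -3.799 / -16.6 = 0.2289

0.229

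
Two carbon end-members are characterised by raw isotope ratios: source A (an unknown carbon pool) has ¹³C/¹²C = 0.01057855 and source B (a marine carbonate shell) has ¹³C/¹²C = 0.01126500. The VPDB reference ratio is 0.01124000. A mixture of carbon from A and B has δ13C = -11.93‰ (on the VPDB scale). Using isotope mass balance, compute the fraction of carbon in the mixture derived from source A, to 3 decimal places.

0.232

δ_A = (0.01057855/0.01124000 − 1)×1000 = (0.941152 − 1)×1000 = -58.848‰
δ_B = (0.01126500/0.01124000 − 1)×1000 = (1.002224 − 1)×1000 = 2.224‰
f_A = (δ_mix − δ_B)/(δ_A − δ_B) = (-11.93 − (2.224))/(-58.848 − (2.224))
f_A = -14.154 / -61.072 = 0.2318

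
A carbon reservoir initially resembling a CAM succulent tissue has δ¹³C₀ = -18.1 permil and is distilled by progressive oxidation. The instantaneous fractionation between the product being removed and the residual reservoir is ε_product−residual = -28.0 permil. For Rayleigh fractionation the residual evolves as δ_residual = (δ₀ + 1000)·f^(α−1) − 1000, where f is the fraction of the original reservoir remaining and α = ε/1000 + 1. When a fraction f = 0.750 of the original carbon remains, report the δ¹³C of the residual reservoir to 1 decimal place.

-10.2 permil

Rayleigh residual: δ_res = (δ₀ + 1000)·f^(α−1) − 1000
α = ε/1000 + 1 = 0.97200, so α − 1 = -0.02800
f^(α−1) = 0.750^(-0.02800) = 1.008088
δ_res = (-18.1 + 1000) × 1.008088 − 1000 = 989.841 − 1000 = -10.16 permil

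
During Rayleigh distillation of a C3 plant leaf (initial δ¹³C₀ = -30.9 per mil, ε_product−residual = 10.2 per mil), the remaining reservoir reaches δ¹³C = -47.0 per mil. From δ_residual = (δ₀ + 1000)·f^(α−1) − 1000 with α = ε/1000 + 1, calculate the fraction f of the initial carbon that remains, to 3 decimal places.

α − 1 = ε/1000 = 0.0102
(δ_res + 1000)/(δ₀ + 1000) = (-47.0 + 1000)/(-30.9 + 1000) = 953.0/969.1 = 0.983387
f = 0.983387^(1/0.0102) = exp(ln(0.983387)/0.0102) = exp(-0.01675/0.0102)
f = exp(-1.6424) = 0.1935

0.194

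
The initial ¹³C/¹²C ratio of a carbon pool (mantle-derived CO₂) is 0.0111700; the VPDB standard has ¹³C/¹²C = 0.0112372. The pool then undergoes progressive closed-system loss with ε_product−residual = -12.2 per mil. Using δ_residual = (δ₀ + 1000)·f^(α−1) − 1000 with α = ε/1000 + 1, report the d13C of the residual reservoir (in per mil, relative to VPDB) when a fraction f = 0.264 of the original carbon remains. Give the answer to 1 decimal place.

δ₀ = (0.0111700/0.0112372 − 1)×1000 = (0.994020 − 1)×1000 = -5.980 per mil
α − 1 = ε/1000 = -0.0122
f^(α−1) = 0.264^(-0.0122) = 1.016381
δ_res = (-5.980 + 1000) × 1.016381 − 1000 = 1010.303 − 1000 = 10.30 per mil

10.3 per mil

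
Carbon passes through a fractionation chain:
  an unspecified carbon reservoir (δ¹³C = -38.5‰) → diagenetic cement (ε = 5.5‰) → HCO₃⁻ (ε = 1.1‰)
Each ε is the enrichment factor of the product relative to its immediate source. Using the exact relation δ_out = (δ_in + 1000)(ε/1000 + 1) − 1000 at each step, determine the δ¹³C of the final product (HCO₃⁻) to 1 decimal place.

step 1: δ = (-38.50 + 1000)·(5.5/1000 + 1) − 1000 = -33.21‰
step 2: δ = (-33.21 + 1000)·(1.1/1000 + 1) − 1000 = -32.15‰

-32.1‰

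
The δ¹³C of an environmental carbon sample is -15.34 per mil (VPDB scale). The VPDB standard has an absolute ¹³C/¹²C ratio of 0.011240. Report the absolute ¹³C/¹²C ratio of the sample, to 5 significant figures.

0.011068

R_sample = R_standard × (δ¹³C/1000 + 1)
R_sample = 0.011240 × (-15.34/1000 + 1) = 0.011240 × 0.984660
R_sample = 0.0110676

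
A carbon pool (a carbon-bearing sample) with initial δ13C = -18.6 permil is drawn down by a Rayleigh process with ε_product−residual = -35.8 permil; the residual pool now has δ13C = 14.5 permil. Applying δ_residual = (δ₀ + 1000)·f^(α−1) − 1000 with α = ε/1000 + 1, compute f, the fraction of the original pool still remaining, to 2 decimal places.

α − 1 = ε/1000 = -0.0358
(δ_res + 1000)/(δ₀ + 1000) = (14.5 + 1000)/(-18.6 + 1000) = 1014.5/981.4 = 1.033727
f = 1.033727^(1/-0.0358) = exp(ln(1.033727)/-0.0358) = exp(0.03317/-0.0358)
f = exp(-0.9266) = 0.3959

0.40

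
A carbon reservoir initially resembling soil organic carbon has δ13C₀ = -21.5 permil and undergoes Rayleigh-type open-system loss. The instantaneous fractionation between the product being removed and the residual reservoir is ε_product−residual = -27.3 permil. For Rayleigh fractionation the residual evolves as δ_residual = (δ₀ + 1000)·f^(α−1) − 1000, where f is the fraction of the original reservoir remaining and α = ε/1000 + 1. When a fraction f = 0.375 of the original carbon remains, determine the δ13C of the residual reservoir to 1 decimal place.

Rayleigh residual: δ_res = (δ₀ + 1000)·f^(α−1) − 1000
α = ε/1000 + 1 = 0.97270, so α − 1 = -0.02730
f^(α−1) = 0.375^(-0.02730) = 1.027138
δ_res = (-21.5 + 1000) × 1.027138 − 1000 = 1005.055 − 1000 = 5.05 permil

5.1 permil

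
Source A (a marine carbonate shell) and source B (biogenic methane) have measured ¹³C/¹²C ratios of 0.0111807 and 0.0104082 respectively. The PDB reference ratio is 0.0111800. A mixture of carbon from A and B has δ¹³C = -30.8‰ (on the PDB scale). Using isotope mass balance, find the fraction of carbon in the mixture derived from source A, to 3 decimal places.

0.553

δ_A = (0.0111807/0.0111800 − 1)×1000 = (1.000063 − 1)×1000 = 0.063‰
δ_B = (0.0104082/0.0111800 − 1)×1000 = (0.930966 − 1)×1000 = -69.034‰
f_A = (δ_mix − δ_B)/(δ_A − δ_B) = (-30.8 − (-69.034))/(0.063 − (-69.034))
f_A = 38.234 / 69.097 = 0.5533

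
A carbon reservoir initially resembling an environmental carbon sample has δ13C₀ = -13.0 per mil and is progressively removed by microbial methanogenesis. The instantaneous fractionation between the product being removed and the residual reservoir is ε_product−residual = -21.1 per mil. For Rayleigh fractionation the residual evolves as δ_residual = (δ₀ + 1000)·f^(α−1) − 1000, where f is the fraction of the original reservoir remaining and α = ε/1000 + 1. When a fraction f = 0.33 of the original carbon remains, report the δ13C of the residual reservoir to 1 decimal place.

Rayleigh residual: δ_res = (δ₀ + 1000)·f^(α−1) − 1000
α = ε/1000 + 1 = 0.97890, so α − 1 = -0.02110
f^(α−1) = 0.33^(-0.02110) = 1.023669
δ_res = (-13.0 + 1000) × 1.023669 − 1000 = 1010.361 − 1000 = 10.36 per mil

10.4 per mil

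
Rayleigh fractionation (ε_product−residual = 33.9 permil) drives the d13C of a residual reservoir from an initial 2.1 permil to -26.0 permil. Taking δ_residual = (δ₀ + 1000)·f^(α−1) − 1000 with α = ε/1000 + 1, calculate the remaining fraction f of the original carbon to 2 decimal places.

α − 1 = ε/1000 = 0.0339
(δ_res + 1000)/(δ₀ + 1000) = (-26.0 + 1000)/(2.1 + 1000) = 974.0/1002.1 = 0.971959
f = 0.971959^(1/0.0339) = exp(ln(0.971959)/0.0339) = exp(-0.02844/0.0339)
f = exp(-0.8390) = 0.4321

0.43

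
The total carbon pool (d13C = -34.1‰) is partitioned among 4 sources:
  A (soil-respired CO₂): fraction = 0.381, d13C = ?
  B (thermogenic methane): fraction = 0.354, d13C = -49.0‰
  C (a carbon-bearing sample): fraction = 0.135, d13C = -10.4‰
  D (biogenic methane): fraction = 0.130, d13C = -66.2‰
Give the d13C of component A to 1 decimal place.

Isotope mass balance: δ_bulk = Σ fᵢ·δᵢ.
-34.1 = 0.381×δ_A + 0.354×(-49.0) + 0.135×(-10.4) + 0.130×(-66.2)
0.381·δ_A = -34.1 − (-27.356) = -6.744
δ_A = -6.744 / 0.381 = -17.70‰

-17.7‰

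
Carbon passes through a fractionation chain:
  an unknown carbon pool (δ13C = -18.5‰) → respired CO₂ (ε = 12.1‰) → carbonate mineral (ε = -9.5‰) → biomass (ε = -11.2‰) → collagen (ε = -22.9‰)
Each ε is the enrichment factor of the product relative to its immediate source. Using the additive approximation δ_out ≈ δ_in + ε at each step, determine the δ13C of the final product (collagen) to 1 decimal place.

-50.0‰

step 1: δ ≈ -18.5 + (12.1) = -6.4‰
step 2: δ ≈ -6.4 + (-9.5) = -15.9‰
step 3: δ ≈ -15.9 + (-11.2) = -27.1‰
step 4: δ ≈ -27.1 + (-22.9) = -50.0‰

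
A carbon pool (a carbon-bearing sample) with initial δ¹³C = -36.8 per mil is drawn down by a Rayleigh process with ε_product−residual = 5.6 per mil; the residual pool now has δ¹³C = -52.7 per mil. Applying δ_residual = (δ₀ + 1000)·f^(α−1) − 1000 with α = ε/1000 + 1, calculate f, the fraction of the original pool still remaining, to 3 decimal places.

α − 1 = ε/1000 = 0.0056
(δ_res + 1000)/(δ₀ + 1000) = (-52.7 + 1000)/(-36.8 + 1000) = 947.3/963.2 = 0.983493
f = 0.983493^(1/0.0056) = exp(ln(0.983493)/0.0056) = exp(-0.01665/0.0056)
f = exp(-2.9724) = 0.0512

0.051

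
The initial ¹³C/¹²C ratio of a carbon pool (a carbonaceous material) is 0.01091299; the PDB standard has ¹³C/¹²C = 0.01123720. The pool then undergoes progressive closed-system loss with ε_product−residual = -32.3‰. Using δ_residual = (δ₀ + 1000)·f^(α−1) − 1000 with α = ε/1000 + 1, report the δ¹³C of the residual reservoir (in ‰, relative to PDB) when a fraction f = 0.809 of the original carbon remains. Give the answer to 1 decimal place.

δ₀ = (0.01091299/0.01123720 − 1)×1000 = (0.971149 − 1)×1000 = -28.851‰
α − 1 = ε/1000 = -0.0323
f^(α−1) = 0.809^(-0.0323) = 1.006870
δ_res = (-28.851 + 1000) × 1.006870 − 1000 = 977.820 − 1000 = -22.18‰

-22.2‰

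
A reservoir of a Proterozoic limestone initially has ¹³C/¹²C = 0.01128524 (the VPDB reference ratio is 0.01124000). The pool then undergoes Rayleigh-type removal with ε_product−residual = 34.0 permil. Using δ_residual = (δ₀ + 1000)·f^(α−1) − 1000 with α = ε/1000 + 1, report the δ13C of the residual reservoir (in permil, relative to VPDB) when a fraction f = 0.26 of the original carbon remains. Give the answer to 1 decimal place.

-40.9 permil

δ₀ = (0.01128524/0.01124000 − 1)×1000 = (1.004025 − 1)×1000 = 4.025 permil
α − 1 = ε/1000 = 0.0340
f^(α−1) = 0.26^(0.0340) = 0.955233
δ_res = (4.025 + 1000) × 0.955233 − 1000 = 959.077 − 1000 = -40.92 permil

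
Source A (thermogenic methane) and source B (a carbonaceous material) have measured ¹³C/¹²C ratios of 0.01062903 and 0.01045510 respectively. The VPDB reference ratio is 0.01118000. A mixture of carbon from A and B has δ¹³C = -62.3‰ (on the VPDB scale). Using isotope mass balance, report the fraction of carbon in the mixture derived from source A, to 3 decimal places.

δ_A = (0.01062903/0.01118000 − 1)×1000 = (0.950718 − 1)×1000 = -49.282‰
δ_B = (0.01045510/0.01118000 − 1)×1000 = (0.935161 − 1)×1000 = -64.839‰
f_A = (δ_mix − δ_B)/(δ_A − δ_B) = (-62.3 − (-64.839))/(-49.282 − (-64.839))
f_A = 2.539 / 15.557 = 0.1632

0.163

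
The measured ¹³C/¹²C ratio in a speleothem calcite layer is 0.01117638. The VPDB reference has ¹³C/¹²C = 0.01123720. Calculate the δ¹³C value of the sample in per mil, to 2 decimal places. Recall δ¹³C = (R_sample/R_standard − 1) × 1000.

-5.41 per mil

δ¹³C = (R_sample / R_standard − 1) × 1000
R_sample / R_standard = 0.01117638 / 0.01123720 = 0.994588
δ¹³C = (0.994588 − 1) × 1000 = -5.412 per mil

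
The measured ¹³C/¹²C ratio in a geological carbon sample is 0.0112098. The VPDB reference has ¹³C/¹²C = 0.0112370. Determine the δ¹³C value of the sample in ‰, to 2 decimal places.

-2.42‰

δ¹³C = (R_sample / R_standard − 1) × 1000
R_sample / R_standard = 0.0112098 / 0.0112370 = 0.997579
δ¹³C = (0.997579 − 1) × 1000 = -2.421‰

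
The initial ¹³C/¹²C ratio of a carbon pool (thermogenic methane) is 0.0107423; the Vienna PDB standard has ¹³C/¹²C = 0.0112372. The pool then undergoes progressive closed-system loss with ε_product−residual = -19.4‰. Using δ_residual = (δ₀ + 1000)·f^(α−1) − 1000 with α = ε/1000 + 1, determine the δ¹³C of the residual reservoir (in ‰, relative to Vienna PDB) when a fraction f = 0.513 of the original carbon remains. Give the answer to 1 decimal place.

-31.6‰

δ₀ = (0.0107423/0.0112372 − 1)×1000 = (0.955959 − 1)×1000 = -44.041‰
α − 1 = ε/1000 = -0.0194
f^(α−1) = 0.513^(-0.0194) = 1.013033
δ_res = (-44.041 + 1000) × 1.013033 − 1000 = 968.418 − 1000 = -31.58‰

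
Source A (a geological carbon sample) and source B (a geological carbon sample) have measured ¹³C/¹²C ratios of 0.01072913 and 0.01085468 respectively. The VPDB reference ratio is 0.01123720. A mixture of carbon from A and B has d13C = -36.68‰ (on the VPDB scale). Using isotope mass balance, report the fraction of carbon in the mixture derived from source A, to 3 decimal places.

δ_A = (0.01072913/0.01123720 − 1)×1000 = (0.954787 − 1)×1000 = -45.213‰
δ_B = (0.01085468/0.01123720 − 1)×1000 = (0.965959 − 1)×1000 = -34.041‰
f_A = (δ_mix − δ_B)/(δ_A − δ_B) = (-36.68 − (-34.041))/(-45.213 − (-34.041))
f_A = -2.639 / -11.173 = 0.2362

0.236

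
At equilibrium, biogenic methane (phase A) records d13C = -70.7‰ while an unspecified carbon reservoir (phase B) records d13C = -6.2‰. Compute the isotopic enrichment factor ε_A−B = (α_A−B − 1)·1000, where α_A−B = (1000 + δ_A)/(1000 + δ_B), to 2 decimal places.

-64.90‰

α_A−B = (1000 + -70.7) / (1000 + -6.2) = 929.3 / 993.8 = 0.935098
ε_A−B = (0.935098 − 1) × 1000 = -64.902‰
(The approximation ε ≈ δ_A − δ_B would give -64.5‰.)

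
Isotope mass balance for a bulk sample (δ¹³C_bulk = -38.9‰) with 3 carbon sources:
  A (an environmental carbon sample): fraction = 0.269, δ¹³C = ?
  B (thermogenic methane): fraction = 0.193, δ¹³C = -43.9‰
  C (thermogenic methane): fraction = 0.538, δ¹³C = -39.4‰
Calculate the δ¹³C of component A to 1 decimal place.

Isotope mass balance: δ_bulk = Σ fᵢ·δᵢ.
-38.9 = 0.269×δ_A + 0.193×(-43.9) + 0.538×(-39.4)
0.269·δ_A = -38.9 − (-29.670) = -9.230
δ_A = -9.230 / 0.269 = -34.31‰

-34.3‰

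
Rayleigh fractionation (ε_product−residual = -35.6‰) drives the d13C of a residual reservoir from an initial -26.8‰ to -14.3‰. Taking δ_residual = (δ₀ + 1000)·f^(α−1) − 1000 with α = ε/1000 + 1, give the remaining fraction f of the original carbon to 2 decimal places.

0.70

α − 1 = ε/1000 = -0.0356
(δ_res + 1000)/(δ₀ + 1000) = (-14.3 + 1000)/(-26.8 + 1000) = 985.7/973.2 = 1.012844
f = 1.012844^(1/-0.0356) = exp(ln(1.012844)/-0.0356) = exp(0.01276/-0.0356)
f = exp(-0.3585) = 0.6987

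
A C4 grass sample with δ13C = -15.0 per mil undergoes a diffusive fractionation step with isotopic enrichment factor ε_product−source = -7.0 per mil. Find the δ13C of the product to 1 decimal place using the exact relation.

-21.9 per mil

To first order, δ_product ≈ δ_source + ε = -22.0 per mil.
Exactly, δ_product = (δ_source + 1000)·(ε/1000 + 1) − 1000.
δ_product = (-15.0 + 1000) × (-7.0/1000 + 1) − 1000
δ_product = -21.89 per mil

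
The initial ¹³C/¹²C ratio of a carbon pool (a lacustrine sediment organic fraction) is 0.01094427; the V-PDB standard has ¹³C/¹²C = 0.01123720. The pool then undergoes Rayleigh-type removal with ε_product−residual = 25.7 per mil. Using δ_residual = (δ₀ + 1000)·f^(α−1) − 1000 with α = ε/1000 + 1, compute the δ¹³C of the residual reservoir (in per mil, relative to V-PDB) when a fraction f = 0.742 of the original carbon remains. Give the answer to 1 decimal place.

-33.5 per mil

δ₀ = (0.01094427/0.01123720 − 1)×1000 = (0.973932 − 1)×1000 = -26.068 per mil
α − 1 = ε/1000 = 0.0257
f^(α−1) = 0.742^(0.0257) = 0.992360
δ_res = (-26.068 + 1000) × 0.992360 − 1000 = 966.492 − 1000 = -33.51 per mil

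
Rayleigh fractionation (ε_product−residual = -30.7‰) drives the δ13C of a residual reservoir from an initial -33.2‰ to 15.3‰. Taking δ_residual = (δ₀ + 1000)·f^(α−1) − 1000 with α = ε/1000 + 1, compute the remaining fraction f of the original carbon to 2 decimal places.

α − 1 = ε/1000 = -0.0307
(δ_res + 1000)/(δ₀ + 1000) = (15.3 + 1000)/(-33.2 + 1000) = 1015.3/966.8 = 1.050165
f = 1.050165^(1/-0.0307) = exp(ln(1.050165)/-0.0307) = exp(0.04895/-0.0307)
f = exp(-1.5944) = 0.2030

0.20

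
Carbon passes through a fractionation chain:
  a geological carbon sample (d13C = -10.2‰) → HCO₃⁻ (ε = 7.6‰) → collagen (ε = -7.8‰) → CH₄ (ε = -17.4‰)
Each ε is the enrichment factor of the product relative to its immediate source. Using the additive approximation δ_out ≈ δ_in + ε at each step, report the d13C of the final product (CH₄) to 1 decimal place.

-27.8‰

step 1: δ ≈ -10.2 + (7.6) = -2.6‰
step 2: δ ≈ -2.6 + (-7.8) = -10.4‰
step 3: δ ≈ -10.4 + (-17.4) = -27.8‰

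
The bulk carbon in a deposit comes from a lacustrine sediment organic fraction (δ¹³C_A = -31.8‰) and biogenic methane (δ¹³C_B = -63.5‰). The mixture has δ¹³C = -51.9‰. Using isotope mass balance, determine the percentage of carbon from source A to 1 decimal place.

36.6%

δ_mix = f_A·δ_A + (1 − f_A)·δ_B  ⇒  f_A = (δ_mix − δ_B)/(δ_A − δ_B)
f_A = (-51.9 − (-63.5)) / (-31.8 − (-63.5))
f_A = 11.6 / 31.7 = 0.3659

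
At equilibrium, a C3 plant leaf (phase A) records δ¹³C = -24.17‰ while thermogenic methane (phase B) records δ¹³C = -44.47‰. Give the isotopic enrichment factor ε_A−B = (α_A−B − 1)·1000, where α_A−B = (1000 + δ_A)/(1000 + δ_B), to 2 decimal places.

α_A−B = (1000 + -24.17) / (1000 + -44.47) = 975.83 / 955.53 = 1.021245
ε_A−B = (1.021245 − 1) × 1000 = 21.245‰
(The approximation ε ≈ δ_A − δ_B would give 20.30‰.)

21.24‰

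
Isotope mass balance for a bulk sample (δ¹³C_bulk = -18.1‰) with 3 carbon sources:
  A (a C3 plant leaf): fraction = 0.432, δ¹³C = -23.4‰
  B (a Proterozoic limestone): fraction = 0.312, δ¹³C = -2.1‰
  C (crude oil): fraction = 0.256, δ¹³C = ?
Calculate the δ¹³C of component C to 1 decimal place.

-28.7‰

Isotope mass balance: δ_bulk = Σ fᵢ·δᵢ.
-18.1 = 0.432×(-23.4) + 0.312×(-2.1) + 0.256×δ_C
0.256·δ_C = -18.1 − (-10.764) = -7.336
δ_C = -7.336 / 0.256 = -28.66‰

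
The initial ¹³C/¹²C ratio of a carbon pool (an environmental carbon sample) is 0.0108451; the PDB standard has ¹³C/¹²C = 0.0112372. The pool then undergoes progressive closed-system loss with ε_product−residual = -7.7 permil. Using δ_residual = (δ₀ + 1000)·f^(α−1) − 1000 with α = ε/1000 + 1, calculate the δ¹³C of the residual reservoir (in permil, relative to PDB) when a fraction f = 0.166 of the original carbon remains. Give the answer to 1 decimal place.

δ₀ = (0.0108451/0.0112372 − 1)×1000 = (0.965107 − 1)×1000 = -34.893 permil
α − 1 = ε/1000 = -0.0077
f^(α−1) = 0.166^(-0.0077) = 1.013923
δ_res = (-34.893 + 1000) × 1.013923 − 1000 = 978.545 − 1000 = -21.46 permil

-21.5 permil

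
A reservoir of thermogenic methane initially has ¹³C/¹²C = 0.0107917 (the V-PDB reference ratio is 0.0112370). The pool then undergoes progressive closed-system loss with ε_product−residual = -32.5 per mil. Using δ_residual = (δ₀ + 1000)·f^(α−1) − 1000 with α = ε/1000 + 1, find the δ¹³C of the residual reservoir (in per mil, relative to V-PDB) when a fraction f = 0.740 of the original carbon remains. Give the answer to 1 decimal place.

δ₀ = (0.0107917/0.0112370 − 1)×1000 = (0.960372 − 1)×1000 = -39.628 per mil
α − 1 = ε/1000 = -0.0325
f^(α−1) = 0.740^(-0.0325) = 1.009834
δ_res = (-39.628 + 1000) × 1.009834 − 1000 = 969.816 − 1000 = -30.18 per mil

-30.2 per mil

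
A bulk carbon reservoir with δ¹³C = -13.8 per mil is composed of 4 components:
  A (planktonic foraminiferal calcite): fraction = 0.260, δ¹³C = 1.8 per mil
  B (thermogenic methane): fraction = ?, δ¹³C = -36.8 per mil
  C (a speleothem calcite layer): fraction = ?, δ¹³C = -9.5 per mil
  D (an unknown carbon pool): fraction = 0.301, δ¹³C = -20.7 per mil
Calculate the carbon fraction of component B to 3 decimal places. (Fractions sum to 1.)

Let f_B and f_C be the unknown fractions; fractions sum to 1 so f_B + f_C = 0.439.
Mass balance: Σ fᵢ·δᵢ = δ_bulk ⇒ f_B·(-36.8) + f_C·(-9.5) = -13.8 − (-5.763) = -8.037
Substitute f_C = 0.439 − f_B:
f_B·(-36.8 − -9.5) = -8.037 − 0.439×(-9.5) = -3.867
f_B = -3.867 / -27.3 = 0.1416

0.142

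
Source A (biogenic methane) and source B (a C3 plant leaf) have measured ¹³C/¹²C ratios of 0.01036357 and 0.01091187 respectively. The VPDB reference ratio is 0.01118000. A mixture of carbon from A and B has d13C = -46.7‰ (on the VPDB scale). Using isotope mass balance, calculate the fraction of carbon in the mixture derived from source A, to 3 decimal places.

0.463

δ_A = (0.01036357/0.01118000 − 1)×1000 = (0.926974 − 1)×1000 = -73.026‰
δ_B = (0.01091187/0.01118000 − 1)×1000 = (0.976017 − 1)×1000 = -23.983‰
f_A = (δ_mix − δ_B)/(δ_A − δ_B) = (-46.7 − (-23.983))/(-73.026 − (-23.983))
f_A = -22.717 / -49.043 = 0.4632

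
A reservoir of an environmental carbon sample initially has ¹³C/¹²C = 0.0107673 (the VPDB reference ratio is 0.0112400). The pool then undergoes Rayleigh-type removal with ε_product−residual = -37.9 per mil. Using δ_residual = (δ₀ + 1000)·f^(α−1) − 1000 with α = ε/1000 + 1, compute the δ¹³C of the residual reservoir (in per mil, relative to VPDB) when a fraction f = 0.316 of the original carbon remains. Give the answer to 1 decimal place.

0.7 per mil

δ₀ = (0.0107673/0.0112400 − 1)×1000 = (0.957945 − 1)×1000 = -42.055 per mil
α − 1 = ε/1000 = -0.0379
f^(α−1) = 0.316^(-0.0379) = 1.044628
δ_res = (-42.055 + 1000) × 1.044628 − 1000 = 1000.696 − 1000 = 0.70 per mil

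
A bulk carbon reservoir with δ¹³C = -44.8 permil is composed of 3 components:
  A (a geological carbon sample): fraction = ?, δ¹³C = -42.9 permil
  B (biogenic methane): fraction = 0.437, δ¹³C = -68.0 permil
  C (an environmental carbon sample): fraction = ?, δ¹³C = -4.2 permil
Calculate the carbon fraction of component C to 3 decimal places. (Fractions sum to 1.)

0.234

Let f_C and f_A be the unknown fractions; fractions sum to 1 so f_C + f_A = 0.563.
Mass balance: Σ fᵢ·δᵢ = δ_bulk ⇒ f_C·(-4.2) + f_A·(-42.9) = -44.8 − (-29.716) = -15.084
Substitute f_A = 0.563 − f_C:
f_C·(-4.2 − -42.9) = -15.084 − 0.563×(-42.9) = 9.069
f_C = 9.069 / 38.7 = 0.2343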